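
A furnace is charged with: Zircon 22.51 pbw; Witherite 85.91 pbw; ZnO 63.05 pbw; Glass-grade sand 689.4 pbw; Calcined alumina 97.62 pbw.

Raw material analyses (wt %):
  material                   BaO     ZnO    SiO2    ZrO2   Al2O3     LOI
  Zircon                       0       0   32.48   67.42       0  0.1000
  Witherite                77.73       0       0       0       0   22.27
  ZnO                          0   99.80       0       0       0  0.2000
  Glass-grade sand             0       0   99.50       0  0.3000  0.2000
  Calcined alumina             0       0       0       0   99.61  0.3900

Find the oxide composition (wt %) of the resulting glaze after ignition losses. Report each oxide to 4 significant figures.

Glass mass = 937.4 pbw (batch 958.5 − LOI 21.04).
Composition: BaO 7.123%, ZnO 6.712%, SiO2 73.95%, ZrO2 1.619%, Al2O3 10.59%

Exact precision is kept in all steps — values along the way are shown rounded off to 4 significant digits between the steps. Exactly one rounding lands on each reported number — all derived quantities are carried from the batch weights on 937.4 pbw of glass in full precision (five oxide percentages, the totals, LOI, the yield, net glass mass) exactly as printed in the question or the answer.
Per-oxide mass from batch:
  BaO: 85.91·0.7773 = 66.78 pbw
  ZnO: 63.05·0.9980 = 62.92 pbw
  SiO2: 22.51·0.3248 + 689.4·0.9950 = 693.3 pbw
  ZrO2: 22.51·0.6742 = 15.18 pbw
  Al2O3: 689.4·0.003000 + 97.62·0.9961 = 99.31 pbw
LOI: 22.51·0.001000 + 85.91·0.2227 + 63.05·0.002000 + 689.4·0.002000 + 97.62·0.003900 = 21.04 pbw
Net of LOI, the glass mass = 958.5 − 21.04 = 937.4 pbw (equal to the oxide-mass sum)
wt %: oxide over glass, times 100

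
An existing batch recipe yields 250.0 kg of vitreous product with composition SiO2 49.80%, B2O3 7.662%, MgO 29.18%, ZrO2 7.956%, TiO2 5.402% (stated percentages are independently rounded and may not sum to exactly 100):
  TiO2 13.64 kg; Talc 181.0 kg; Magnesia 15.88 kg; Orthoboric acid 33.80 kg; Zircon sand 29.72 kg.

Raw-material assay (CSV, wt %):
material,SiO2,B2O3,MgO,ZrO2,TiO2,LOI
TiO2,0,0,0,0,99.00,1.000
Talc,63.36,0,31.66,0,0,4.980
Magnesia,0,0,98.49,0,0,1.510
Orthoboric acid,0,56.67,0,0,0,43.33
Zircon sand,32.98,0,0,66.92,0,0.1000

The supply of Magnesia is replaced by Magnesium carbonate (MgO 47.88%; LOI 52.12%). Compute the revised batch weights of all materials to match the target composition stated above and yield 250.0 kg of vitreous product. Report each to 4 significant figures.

Revised batch per 250.0 kg vitreous product:
  TiO2: 13.64 kg
  Talc: 181.0 kg
  Magnesium carbonate: 32.66 kg
  Orthoboric acid: 33.80 kg
  Zircon sand: 29.72 kg
Total batch = 290.8 kg; LOI loss = 40.85 kg

Exact precision is held at each step; values along the way are displayed with 4-significant-digit rounding across the worked steps — every reported figure carries a single rounding — derived quantities are rebuilt from the batch weights per 250.0 kg of glass in exact precision (ignition loss, the yield, the five compositions, net glass mass, totals), as written in the problem or the answer.
Oxide-by-oxide targets in 250.0 kg vitreous product:
  SiO2: 49.80% × 250.0 = 124.5 kg
  B2O3: 7.662% × 250.0 = 19.16 kg
  MgO: 29.18% × 250.0 = 72.95 kg
  ZrO2: 7.956% × 250.0 = 19.89 kg
  TiO2: 5.402% × 250.0 = 13.50 kg
Per-oxide balance check given the weights on record, for the quoted basis mass (oxide sums agree with the targets up to rounding of the answer):
  SiO2: 181.0·0.6336 + 29.72·0.3298 = 124.5 kg (target 124.5 kg)
  B2O3: 33.80·0.5667 = 19.15 kg (target 19.16 kg)
  MgO: 181.0·0.3166 + 32.66·0.4788 = 72.94 kg (target 72.95 kg)
  ZrO2: 29.72·0.6692 = 19.89 kg (target 19.89 kg)
  TiO2: 13.64·0.9900 = 13.50 kg (target 13.50 kg)
Glass-mass closure: the batch minus its LOI: 250.0 kg (the targets, summed, come to 250.0 kg; stated basis 250.0 kg — a pure rounding effect).
Whole-batch sum: Σ batch = 290.8 kg; loss to ignition Σ batch·LOI = 40.85 kg; the yield ratio, glass ÷ batch: 85.95%.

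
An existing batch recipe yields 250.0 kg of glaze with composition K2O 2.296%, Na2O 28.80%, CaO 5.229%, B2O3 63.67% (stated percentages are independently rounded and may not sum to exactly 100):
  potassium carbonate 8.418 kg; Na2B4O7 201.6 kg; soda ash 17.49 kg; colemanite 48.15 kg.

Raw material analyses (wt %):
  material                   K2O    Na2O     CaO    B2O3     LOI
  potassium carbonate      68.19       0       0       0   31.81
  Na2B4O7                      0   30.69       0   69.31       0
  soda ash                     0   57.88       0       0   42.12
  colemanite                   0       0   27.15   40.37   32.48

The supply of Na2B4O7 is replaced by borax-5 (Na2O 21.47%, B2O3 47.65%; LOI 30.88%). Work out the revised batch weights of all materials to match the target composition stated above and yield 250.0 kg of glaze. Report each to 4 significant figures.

Mid-chain values appear, with 4-significant-digit rounding, at each printed step; every computation holds exact precision in all steps — every reported number is rounded only once. The derived quantities, including the yield, the four compositions, the totals, glass mass, ignition loss, are computed starting from the weights on 250.0 kg of glass at exact precision exactly as shown in the problem or the answer.
Oxide mass targets, per 250.0 kg glaze:
  K2O: 2.296% × 250.0 = 5.740 kg
  Na2O: 28.80% × 250.0 = 72.00 kg
  CaO: 5.229% × 250.0 = 13.07 kg
  B2O3: 63.67% × 250.0 = 159.2 kg
Balance tally, oxide-wise, from the weights as reported, per the basis as stated (summed amounts equal target values up to rounding of the answer):
  K2O: 8.418·0.6819 = 5.740 kg (target 5.740 kg)
  Na2O: 293.3·0.2147 + 15.61·0.5788 = 72.01 kg (target 72.00 kg)
  CaO: 48.15·0.2715 = 13.07 kg (target 13.07 kg)
  B2O3: 293.3·0.4765 + 48.15·0.4037 = 159.2 kg (target 159.2 kg)
Glass-mass sanity pass: whole batch net of LOI = 250.0 kg (the Σ of target masses is 250.0 kg; stated basis 250.0 kg — gaps are rounding artifacts).
Summing the batch: Σ batch = 365.5 kg; Σ batch·LOI gives LOI loss = 115.5 kg; yield, glass over the total, = 68.41%.

Revised batch per 250.0 kg glaze:
  potassium carbonate: 8.418 kg
  borax-5: 293.3 kg
  soda ash: 15.61 kg
  colemanite: 48.15 kg
Total batch = 365.5 kg; LOI loss = 115.5 kg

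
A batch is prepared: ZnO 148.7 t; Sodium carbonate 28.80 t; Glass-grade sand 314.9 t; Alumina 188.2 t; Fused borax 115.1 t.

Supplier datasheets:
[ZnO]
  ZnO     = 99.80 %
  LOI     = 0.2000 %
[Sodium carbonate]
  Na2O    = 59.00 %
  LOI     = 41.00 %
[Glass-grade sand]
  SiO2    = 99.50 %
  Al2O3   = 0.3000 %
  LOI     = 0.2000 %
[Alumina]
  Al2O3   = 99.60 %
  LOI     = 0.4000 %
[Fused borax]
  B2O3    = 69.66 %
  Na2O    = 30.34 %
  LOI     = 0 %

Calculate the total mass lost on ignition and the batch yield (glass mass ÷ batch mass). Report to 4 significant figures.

LOI loss = 13.49 t; glass = 782.2 t; yield = 98.30%

In-progress results are displayed with 4-significant-digit rounding as written. All arithmetic carries full precision at all times — a single rounding produces every reported value; all derived quantities are recomputed at full float precision (the five compositions, the yield, the totals, glass mass, LOI) from the weighed amounts for 782.2 t of glass, as quoted within the problem or answer text.
LOI of each material in turn:
  ZnO: 148.7 × 0.002000 = 0.2974 t
  Sodium carbonate: 28.80 × 0.4100 = 11.81 t
  Glass-grade sand: 314.9 × 0.002000 = 0.6298 t
  Alumina: 188.2 × 0.004000 = 0.7528 t
  Fused borax: 115.1 × 0 = 0 t
Total LOI = 13.49 t
Glass = batch − LOI = 795.7 − 13.49 = 782.2 t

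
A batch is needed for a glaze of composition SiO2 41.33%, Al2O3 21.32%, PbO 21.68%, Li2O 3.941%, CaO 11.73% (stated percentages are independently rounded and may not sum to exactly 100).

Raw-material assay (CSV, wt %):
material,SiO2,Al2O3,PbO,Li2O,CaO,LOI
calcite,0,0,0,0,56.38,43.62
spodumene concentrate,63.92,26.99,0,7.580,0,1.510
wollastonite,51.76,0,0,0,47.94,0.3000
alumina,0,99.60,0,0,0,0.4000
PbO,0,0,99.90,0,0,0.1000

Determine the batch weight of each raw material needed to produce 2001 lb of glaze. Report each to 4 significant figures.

Batch per 2001 lb glaze:
  calcite: 150.2 lb
  spodumene concentrate: 1040 lb
  wollastonite: 313.0 lb
  alumina: 146.4 lb
  PbO: 434.3 lb
Total batch = 2084 lb; LOI loss = 83.18 lb; yield = 96.01%

Intermediates are printed (rounded to 4 significant figures) in the printout — the whole derivation holds exact precision from start to finish — every reported result includes exactly one rounding. Derived quantities (glass mass, the five compositions, the totals, the yield, ignition loss) are carried using the weight values per 2001 lb of glass in full precision, as they appear in the problem or the answer.
Oxide mass targets, per 2001 lb glaze:
  SiO2: 41.33% × 2001 = 827.0 lb
  Al2O3: 21.32% × 2001 = 426.6 lb
  PbO: 21.68% × 2001 = 433.8 lb
  Li2O: 3.941% × 2001 = 78.86 lb
  CaO: 11.73% × 2001 = 234.7 lb
Sums-versus-targets review from the weights as reported, per the basis as stated (each sum matches its target mass given rounding of the digits):
  SiO2: 1040·0.6392 + 313.0·0.5176 = 826.8 lb (target 827.0 lb)
  Al2O3: 1040·0.2699 + 146.4·0.9960 = 426.5 lb (target 426.6 lb)
  PbO: 434.3·0.9990 = 433.9 lb (target 433.8 lb)
  Li2O: 1040·0.07580 = 78.83 lb (target 78.86 lb)
  CaO: 150.2·0.5638 + 313.0·0.4794 = 234.7 lb (target 234.7 lb)
Glass-mass bookkeeping: the batch minus its LOI: 2001 lb (oxide target masses add up to 2001 lb; basis as stated: 2001 lb — a pure rounding effect).
Whole-batch sum: Σ batch = 2084 lb; ignition loss, Σ(batch × LOI) = 83.18 lb; the yield ratio, glass ÷ batch: 96.01%.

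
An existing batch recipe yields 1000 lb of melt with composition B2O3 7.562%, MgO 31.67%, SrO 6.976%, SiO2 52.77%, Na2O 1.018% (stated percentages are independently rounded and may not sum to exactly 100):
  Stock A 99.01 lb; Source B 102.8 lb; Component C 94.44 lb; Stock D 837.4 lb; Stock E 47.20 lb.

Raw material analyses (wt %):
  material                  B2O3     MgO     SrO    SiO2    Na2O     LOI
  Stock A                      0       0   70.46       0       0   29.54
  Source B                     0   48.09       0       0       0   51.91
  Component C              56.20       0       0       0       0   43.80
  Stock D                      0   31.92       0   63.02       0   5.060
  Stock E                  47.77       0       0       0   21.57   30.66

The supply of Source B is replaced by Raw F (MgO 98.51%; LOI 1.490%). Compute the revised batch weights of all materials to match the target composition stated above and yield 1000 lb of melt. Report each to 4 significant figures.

Revised batch per 1000 lb melt:
  Stock A: 99.01 lb
  Raw F: 50.16 lb
  Component C: 94.44 lb
  Stock D: 837.4 lb
  Stock E: 47.20 lb
Total batch = 1128 lb; LOI loss = 128.2 lb

Working values are displayed, rounded to four significant figures, in the printout; the whole derivation holds exact precision throughout; a single rounding finalizes each reported value — all derived quantities (the yield, totals, glass mass, ignition loss, five oxide percentages) are carried from the weighed amounts per 1000 lb of glass in full precision as set out in the problem or answer text.
Oxide mass targets, per 1000 lb melt:
  B2O3: 7.562% × 1000 = 75.62 lb
  MgO: 31.67% × 1000 = 316.7 lb
  SrO: 6.976% × 1000 = 69.76 lb
  SiO2: 52.77% × 1000 = 527.7 lb
  Na2O: 1.018% × 1000 = 10.18 lb
Sums-versus-targets review from the weights as reported, at the basis given (sums match the target masses within answer rounding):
  B2O3: 94.44·0.5620 + 47.20·0.4777 = 75.62 lb (target 75.62 lb)
  MgO: 50.16·0.9851 + 837.4·0.3192 = 316.7 lb (target 316.7 lb)
  SrO: 99.01·0.7046 = 69.76 lb (target 69.76 lb)
  SiO2: 837.4·0.6302 = 527.7 lb (target 527.7 lb)
  Na2O: 47.20·0.2157 = 10.18 lb (target 10.18 lb)
Mass balance on the glass: total batch − LOI = 1000 lb (per-oxide target masses sum to 1000 lb; the stated basis being 1000 lb — any gap is answer rounding).
Summing the batch: Σ batch = 1128 lb; ignition loss, Σ(batch × LOI) = 128.2 lb; as yield: glass ÷ batch → 88.64%.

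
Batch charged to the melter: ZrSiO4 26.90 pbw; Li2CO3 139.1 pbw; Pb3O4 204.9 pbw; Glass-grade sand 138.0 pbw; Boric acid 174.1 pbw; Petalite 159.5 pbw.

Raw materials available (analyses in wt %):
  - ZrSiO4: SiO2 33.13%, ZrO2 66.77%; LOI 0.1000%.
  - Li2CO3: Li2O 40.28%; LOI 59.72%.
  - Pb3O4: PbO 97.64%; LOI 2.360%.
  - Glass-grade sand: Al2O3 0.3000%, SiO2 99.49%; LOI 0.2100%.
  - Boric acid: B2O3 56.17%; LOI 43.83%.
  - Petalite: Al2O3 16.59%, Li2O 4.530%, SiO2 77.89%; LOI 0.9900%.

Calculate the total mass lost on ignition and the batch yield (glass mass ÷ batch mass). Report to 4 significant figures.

Exact precision is carried throughout; values along the way are shown with 4-significant-digit rounding in the printout. A single rounding completes every reported figure; derived quantities are carried in full precision (six oxide percentages, ignition loss, yield, totals, glass mass) using the weight values on 676.4 pbw of glass, precisely as stated by either problem or answer.
Ignition loss by material:
  ZrSiO4: 26.90 × 0.001000 = 0.02690 pbw
  Li2CO3: 139.1 × 0.5972 = 83.07 pbw
  Pb3O4: 204.9 × 0.02360 = 4.836 pbw
  Glass-grade sand: 138.0 × 0.002100 = 0.2898 pbw
  Boric acid: 174.1 × 0.4383 = 76.31 pbw
  Petalite: 159.5 × 0.009900 = 1.579 pbw
Total LOI = 166.1 pbw
Glass = batch − LOI = 842.5 − 166.1 = 676.4 pbw

LOI loss = 166.1 pbw; glass = 676.4 pbw; yield = 80.28%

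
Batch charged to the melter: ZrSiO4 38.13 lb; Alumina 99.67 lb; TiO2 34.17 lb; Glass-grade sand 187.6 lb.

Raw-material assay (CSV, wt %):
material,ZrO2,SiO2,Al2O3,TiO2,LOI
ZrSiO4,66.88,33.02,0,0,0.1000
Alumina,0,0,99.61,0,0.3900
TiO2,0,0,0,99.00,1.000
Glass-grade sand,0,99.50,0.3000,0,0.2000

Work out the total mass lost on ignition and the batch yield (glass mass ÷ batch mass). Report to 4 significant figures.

Mid-chain values appear (rounded to 4 significant figures) in the working — every computation carries full float precision throughout — a single rounding finalizes each reported number; all derived quantities, which include yield, net glass mass, the totals, the four compositions, LOI, are carried at full float precision, exactly as shown in the problem or the answer, from the weighed amounts on 358.4 lb of glass.
Ignition loss by material:
  ZrSiO4: 38.13 × 0.001000 = 0.03813 lb
  Alumina: 99.67 × 0.003900 = 0.3887 lb
  TiO2: 34.17 × 0.01000 = 0.3417 lb
  Glass-grade sand: 187.6 × 0.002000 = 0.3752 lb
Total LOI = 1.144 lb
Glass = batch − LOI = 359.6 − 1.144 = 358.4 lb

LOI loss = 1.144 lb; glass = 358.4 lb; yield = 99.68%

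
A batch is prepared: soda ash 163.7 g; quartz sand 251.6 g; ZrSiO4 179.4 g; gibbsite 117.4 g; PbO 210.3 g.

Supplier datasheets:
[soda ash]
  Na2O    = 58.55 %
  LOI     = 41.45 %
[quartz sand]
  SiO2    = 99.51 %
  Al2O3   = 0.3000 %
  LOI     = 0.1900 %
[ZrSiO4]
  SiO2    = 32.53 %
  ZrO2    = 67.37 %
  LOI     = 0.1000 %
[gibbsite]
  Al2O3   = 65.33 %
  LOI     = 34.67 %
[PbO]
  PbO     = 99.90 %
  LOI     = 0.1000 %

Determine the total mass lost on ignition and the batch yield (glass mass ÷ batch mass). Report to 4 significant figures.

Working values are shown (rounded to 4 significant figures) in the working. Every computation runs at full float precision throughout — each reported number undergoes a single rounding. All derived quantities, including the totals, yield, LOI, the five compositions, glass mass, are rebuilt from the batch weights per 813.0 g of glass at full float precision as they appear in question or answer.
Material-by-material LOI:
  soda ash: 163.7 × 0.4145 = 67.85 g
  quartz sand: 251.6 × 0.001900 = 0.4780 g
  ZrSiO4: 179.4 × 0.001000 = 0.1794 g
  gibbsite: 117.4 × 0.3467 = 40.70 g
  PbO: 210.3 × 0.001000 = 0.2103 g
Total LOI = 109.4 g
Glass = batch − LOI = 922.4 − 109.4 = 813.0 g

LOI loss = 109.4 g; glass = 813.0 g; yield = 88.14%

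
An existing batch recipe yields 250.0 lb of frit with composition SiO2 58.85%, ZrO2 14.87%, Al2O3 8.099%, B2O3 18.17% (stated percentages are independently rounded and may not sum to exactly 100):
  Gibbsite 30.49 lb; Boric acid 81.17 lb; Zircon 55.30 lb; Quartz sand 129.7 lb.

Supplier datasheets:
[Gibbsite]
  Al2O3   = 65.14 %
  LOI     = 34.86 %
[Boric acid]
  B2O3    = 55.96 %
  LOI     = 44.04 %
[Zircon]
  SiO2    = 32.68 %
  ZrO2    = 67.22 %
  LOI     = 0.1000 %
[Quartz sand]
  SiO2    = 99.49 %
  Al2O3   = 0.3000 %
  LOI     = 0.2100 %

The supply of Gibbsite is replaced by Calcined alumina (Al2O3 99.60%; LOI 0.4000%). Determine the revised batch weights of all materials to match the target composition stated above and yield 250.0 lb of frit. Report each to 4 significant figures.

Revised batch per 250.0 lb frit:
  Calcined alumina: 19.94 lb
  Boric acid: 81.17 lb
  Zircon: 55.30 lb
  Quartz sand: 129.7 lb
Total batch = 286.1 lb; LOI loss = 36.15 lb

Each numeric step keeps full precision through every step — mid-chain values appear, with 4-significant-figure rounding, between the steps. Each reported value is rounded exactly once. Derived quantities (glass mass, LOI, yield, the totals, the four compositions) are recomputed at exact precision from the batch weights on 250.0 lb of glass exactly as shown in either problem or answer.
Oxide mass targets, per 250.0 lb frit:
  SiO2: 58.85% × 250.0 = 147.1 lb
  ZrO2: 14.87% × 250.0 = 37.17 lb
  Al2O3: 8.099% × 250.0 = 20.25 lb
  B2O3: 18.17% × 250.0 = 45.42 lb
Oxide-by-oxide audit using the reported weights, under the basis named above (delivered sums recover each target up to rounding of the answer):
  SiO2: 55.30·0.3268 + 129.7·0.9949 = 147.1 lb (target 147.1 lb)
  ZrO2: 55.30·0.6722 = 37.17 lb (target 37.17 lb)
  Al2O3: 19.94·0.9960 + 129.7·0.003000 = 20.25 lb (target 20.25 lb)
  B2O3: 81.17·0.5596 = 45.42 lb (target 45.42 lb)
Mass balance on the glass: total charge less LOI = 250.0 lb (per-oxide target masses sum to 250.0 lb; with the basis standing at 250.0 lb — a pure rounding effect).
Whole-batch sum: Σ batch = 286.1 lb; ignition loss, Σ(batch × LOI) = 36.15 lb; as yield: glass ÷ batch → 87.36%.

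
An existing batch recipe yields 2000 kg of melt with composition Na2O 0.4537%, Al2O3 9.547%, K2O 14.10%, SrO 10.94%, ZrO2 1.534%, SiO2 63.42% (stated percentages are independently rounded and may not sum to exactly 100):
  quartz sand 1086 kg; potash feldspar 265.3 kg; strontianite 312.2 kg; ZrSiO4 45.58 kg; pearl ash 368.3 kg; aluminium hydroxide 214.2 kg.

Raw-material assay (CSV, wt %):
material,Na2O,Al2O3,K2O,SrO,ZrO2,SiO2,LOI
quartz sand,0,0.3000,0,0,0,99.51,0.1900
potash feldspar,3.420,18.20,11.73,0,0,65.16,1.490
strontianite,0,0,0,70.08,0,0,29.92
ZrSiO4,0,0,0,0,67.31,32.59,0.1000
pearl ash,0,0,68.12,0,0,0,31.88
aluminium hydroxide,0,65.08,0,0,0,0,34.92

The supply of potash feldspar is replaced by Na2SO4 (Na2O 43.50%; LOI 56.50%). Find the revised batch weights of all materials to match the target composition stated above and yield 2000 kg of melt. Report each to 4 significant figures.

All internal work carries full float precision through the solve — working values are shown, with 4-significant-figure rounding, in the printout. Every reported value receives exactly one rounding. Derived quantities are re-derived at full float precision (six oxide percentages, the yield, ignition loss, the totals, net glass mass) using the weight values for 2000 kg of glass, as given in the problem or answer text.
The oxide mass targets at 2000 kg melt:
  Na2O: 0.4537% × 2000 = 9.074 kg
  Al2O3: 9.547% × 2000 = 190.9 kg
  K2O: 14.10% × 2000 = 282.0 kg
  SrO: 10.94% × 2000 = 218.8 kg
  ZrO2: 1.534% × 2000 = 30.68 kg
  SiO2: 63.42% × 2000 = 1268 kg
Sums-versus-targets review on the weights just shown, under the basis named above (oxide sums agree with the targets net of answer rounding effects):
  Na2O: 20.86·0.4350 = 9.074 kg (target 9.074 kg)
  Al2O3: 1260·0.003000 + 287.6·0.6508 = 191.0 kg (target 190.9 kg)
  K2O: 414.0·0.6812 = 282.0 kg (target 282.0 kg)
  SrO: 312.2·0.7008 = 218.8 kg (target 218.8 kg)
  ZrO2: 45.58·0.6731 = 30.68 kg (target 30.68 kg)
  SiO2: 1260·0.9951 + 45.58·0.3259 = 1269 kg (target 1268 kg)
Glass-mass closure: Σ batch − LOI loss = 2000 kg (the Σ of target masses is 2000 kg; basis as stated: 2000 kg — a pure rounding effect).
Summing the batch: Σ batch = 2340 kg; ignition loss, Σ(batch × LOI) = 340.0 kg; yield = glass ÷ total batch = 85.47%.

Revised batch per 2000 kg melt:
  quartz sand: 1260 kg
  Na2SO4: 20.86 kg
  strontianite: 312.2 kg
  ZrSiO4: 45.58 kg
  pearl ash: 414.0 kg
  aluminium hydroxide: 287.6 kg
Total batch = 2340 kg; LOI loss = 340.0 kg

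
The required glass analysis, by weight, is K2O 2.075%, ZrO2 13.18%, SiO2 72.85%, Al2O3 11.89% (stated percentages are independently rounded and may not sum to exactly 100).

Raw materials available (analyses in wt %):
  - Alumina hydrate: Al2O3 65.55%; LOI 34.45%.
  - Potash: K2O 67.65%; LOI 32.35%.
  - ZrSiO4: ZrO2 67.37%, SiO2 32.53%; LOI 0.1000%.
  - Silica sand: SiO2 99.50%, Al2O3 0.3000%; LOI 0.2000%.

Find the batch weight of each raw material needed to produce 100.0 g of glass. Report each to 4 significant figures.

Batch per 100.0 g glass:
  Alumina hydrate: 17.83 g
  Potash: 3.067 g
  ZrSiO4: 19.56 g
  Silica sand: 66.82 g
Total batch = 107.3 g; LOI loss = 7.288 g; yield = 93.21%

Mid-chain values are shown rounded to four significant digits as written — each numeric step runs at exact precision all the way through — each reported figure is rounded a single time — derived quantities (yield, ignition loss, the four compositions, totals, net glass mass) are computed from the batch weights at 100.0 g of glass at exact precision, precisely as stated by problem or answer.
Target oxide masses per 100.0 g glass:
  K2O: 2.075% × 100.0 = 2.075 g
  ZrO2: 13.18% × 100.0 = 13.18 g
  SiO2: 72.85% × 100.0 = 72.85 g
  Al2O3: 11.89% × 100.0 = 11.89 g
Per-oxide balance check from the weights as reported, relative to the basis at hand (oxide sums agree with the targets exact up to rounding of places):
  K2O: 3.067·0.6765 = 2.075 g (target 2.075 g)
  ZrO2: 19.56·0.6737 = 13.18 g (target 13.18 g)
  SiO2: 19.56·0.3253 + 66.82·0.9950 = 72.85 g (target 72.85 g)
  Al2O3: 17.83·0.6555 + 66.82·0.003000 = 11.89 g (target 11.89 g)
Glass-mass bookkeeping: total batch − LOI = 99.99 g (oxide target masses add up to 99.99 g; with the basis standing at 100.0 g — rounding explains the deltas).
Batch total: Σ batch = 107.3 g; ignition loss, Σ(batch × LOI) = 7.288 g; yield, glass over the total, = 93.21%.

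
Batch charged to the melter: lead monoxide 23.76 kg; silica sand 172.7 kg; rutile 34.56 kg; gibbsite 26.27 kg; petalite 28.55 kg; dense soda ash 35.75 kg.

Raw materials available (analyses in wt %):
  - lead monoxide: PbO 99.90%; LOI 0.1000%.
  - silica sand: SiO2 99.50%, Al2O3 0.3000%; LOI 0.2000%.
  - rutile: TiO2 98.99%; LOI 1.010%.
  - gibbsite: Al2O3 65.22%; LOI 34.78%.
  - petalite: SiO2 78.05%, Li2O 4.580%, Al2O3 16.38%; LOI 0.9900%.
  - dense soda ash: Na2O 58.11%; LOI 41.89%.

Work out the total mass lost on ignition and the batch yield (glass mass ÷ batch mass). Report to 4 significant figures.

Intermediates appear, rounded to four significant figures, alongside each step — the working math carries exact precision at every stage — every reported value is rounded only once; derived quantities are carried at full precision (the yield, totals, LOI, net glass mass, the six compositions) starting from the weights on 296.5 kg of glass, as written in the question or the answer.
Ignition loss by material:
  lead monoxide: 23.76 × 0.001000 = 0.02376 kg
  silica sand: 172.7 × 0.002000 = 0.3454 kg
  rutile: 34.56 × 0.01010 = 0.3491 kg
  gibbsite: 26.27 × 0.3478 = 9.137 kg
  petalite: 28.55 × 0.009900 = 0.2826 kg
  dense soda ash: 35.75 × 0.4189 = 14.98 kg
Total LOI = 25.11 kg
Glass = batch − LOI = 321.6 − 25.11 = 296.5 kg

LOI loss = 25.11 kg; glass = 296.5 kg; yield = 92.19%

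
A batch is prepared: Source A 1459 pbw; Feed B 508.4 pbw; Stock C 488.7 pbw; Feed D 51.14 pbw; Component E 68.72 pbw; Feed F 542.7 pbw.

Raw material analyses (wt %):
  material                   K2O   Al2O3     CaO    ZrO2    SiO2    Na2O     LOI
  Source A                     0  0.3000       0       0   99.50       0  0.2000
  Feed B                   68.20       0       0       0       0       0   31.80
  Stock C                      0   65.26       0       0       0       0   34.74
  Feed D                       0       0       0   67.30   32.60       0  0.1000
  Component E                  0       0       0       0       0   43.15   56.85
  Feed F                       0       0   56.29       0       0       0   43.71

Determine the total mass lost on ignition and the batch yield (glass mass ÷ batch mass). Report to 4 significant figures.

All arithmetic runs at full float precision from start to finish — in-progress results are shown rounded to four significant figures in the working — a single rounding finalizes each reported result — the derived quantities (the six compositions, net glass mass, ignition loss, the yield, totals) are rebuilt in full precision from the weighed amounts at 2508 pbw of glass, precisely as stated by the question or the answer.
LOI of each material in turn:
  Source A: 1459 × 0.002000 = 2.918 pbw
  Feed B: 508.4 × 0.3180 = 161.7 pbw
  Stock C: 488.7 × 0.3474 = 169.8 pbw
  Feed D: 51.14 × 0.001000 = 0.05114 pbw
  Component E: 68.72 × 0.5685 = 39.07 pbw
  Feed F: 542.7 × 0.4371 = 237.2 pbw
Total LOI = 610.7 pbw
Glass = batch − LOI = 3119 − 610.7 = 2508 pbw

LOI loss = 610.7 pbw; glass = 2508 pbw; yield = 80.42%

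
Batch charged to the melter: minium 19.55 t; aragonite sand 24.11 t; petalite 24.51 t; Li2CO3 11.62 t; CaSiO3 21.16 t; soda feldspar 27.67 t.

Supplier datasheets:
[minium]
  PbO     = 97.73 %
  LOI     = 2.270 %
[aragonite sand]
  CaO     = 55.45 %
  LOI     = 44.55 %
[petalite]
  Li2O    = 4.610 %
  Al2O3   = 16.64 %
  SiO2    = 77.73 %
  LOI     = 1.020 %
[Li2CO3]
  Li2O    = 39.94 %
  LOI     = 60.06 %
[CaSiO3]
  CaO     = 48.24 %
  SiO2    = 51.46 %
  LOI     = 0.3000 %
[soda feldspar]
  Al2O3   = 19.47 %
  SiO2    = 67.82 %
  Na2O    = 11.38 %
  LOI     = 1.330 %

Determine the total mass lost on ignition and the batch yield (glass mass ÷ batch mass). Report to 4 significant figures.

LOI loss = 18.85 t; glass = 109.8 t; yield = 85.35%

Intermediates are displayed (rounded to 4 significant digits) within the worked lines; all arithmetic keeps full precision all the way through. Each reported value takes exactly one rounding — the derived quantities are carried from the weighed amounts for 109.8 t of glass at full float precision (the totals, six oxide percentages, the yield, glass mass, ignition loss) exactly as shown in the question or the answer.
Material-by-material LOI:
  minium: 19.55 × 0.02270 = 0.4438 t
  aragonite sand: 24.11 × 0.4455 = 10.74 t
  petalite: 24.51 × 0.01020 = 0.2500 t
  Li2CO3: 11.62 × 0.6006 = 6.979 t
  CaSiO3: 21.16 × 0.003000 = 0.06348 t
  soda feldspar: 27.67 × 0.01330 = 0.3680 t
Total LOI = 18.85 t
Glass = batch − LOI = 128.6 − 18.85 = 109.8 t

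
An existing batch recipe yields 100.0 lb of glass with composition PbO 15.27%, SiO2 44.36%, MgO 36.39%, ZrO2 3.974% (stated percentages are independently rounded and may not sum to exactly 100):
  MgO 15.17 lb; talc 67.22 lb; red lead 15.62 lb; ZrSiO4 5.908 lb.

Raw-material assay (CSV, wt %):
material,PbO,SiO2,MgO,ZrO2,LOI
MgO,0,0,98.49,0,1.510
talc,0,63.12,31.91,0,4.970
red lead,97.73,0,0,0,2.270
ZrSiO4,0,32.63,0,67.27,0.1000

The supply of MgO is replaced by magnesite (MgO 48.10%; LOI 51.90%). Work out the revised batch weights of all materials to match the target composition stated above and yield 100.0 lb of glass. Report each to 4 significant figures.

Revised batch per 100.0 lb glass:
  magnesite: 31.06 lb
  talc: 67.22 lb
  red lead: 15.62 lb
  ZrSiO4: 5.908 lb
Total batch = 119.8 lb; LOI loss = 19.82 lb

The intermediate values are printed (rounded to four significant figures) in the printout — the whole derivation carries exact precision end to end. Every reported result receives exactly one rounding; all derived quantities, which include ignition loss, totals, net glass mass, yield, the four compositions, are computed at full float precision, as quoted within question or answer, from the weighed amounts at 100.0 lb of glass.
Target masses of each oxide per 100.0 lb glass:
  PbO: 15.27% × 100.0 = 15.27 lb
  SiO2: 44.36% × 100.0 = 44.36 lb
  MgO: 36.39% × 100.0 = 36.39 lb
  ZrO2: 3.974% × 100.0 = 3.974 lb
Checking each oxide sum given the weights on record, against the basis in use (delivered sums recover each target exact up to rounding of places):
  PbO: 15.62·0.9773 = 15.27 lb (target 15.27 lb)
  SiO2: 67.22·0.6312 + 5.908·0.3263 = 44.36 lb (target 44.36 lb)
  MgO: 31.06·0.4810 + 67.22·0.3191 = 36.39 lb (target 36.39 lb)
  ZrO2: 5.908·0.6727 = 3.974 lb (target 3.974 lb)
Mass balance on the glass: net batch after ignition = 99.99 lb (per-oxide target masses sum to 99.99 lb; versus the stated basis of 100.0 lb — any gap is answer rounding).
Batch grand total — Σ batch = 119.8 lb; loss to ignition Σ batch·LOI = 19.82 lb; yield = glass ÷ total batch = 83.46%.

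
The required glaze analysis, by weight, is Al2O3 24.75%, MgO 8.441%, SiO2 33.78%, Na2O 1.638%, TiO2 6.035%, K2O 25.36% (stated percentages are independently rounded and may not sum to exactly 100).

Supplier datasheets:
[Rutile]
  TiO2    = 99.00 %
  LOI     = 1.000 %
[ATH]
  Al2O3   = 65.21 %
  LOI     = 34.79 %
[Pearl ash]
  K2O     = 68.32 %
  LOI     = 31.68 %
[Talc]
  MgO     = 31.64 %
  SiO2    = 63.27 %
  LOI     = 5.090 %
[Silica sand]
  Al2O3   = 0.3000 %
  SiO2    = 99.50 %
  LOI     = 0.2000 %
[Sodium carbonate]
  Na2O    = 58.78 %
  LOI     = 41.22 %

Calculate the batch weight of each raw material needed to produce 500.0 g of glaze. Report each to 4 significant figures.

Batch per 500.0 g glaze:
  Rutile: 30.48 g
  ATH: 189.4 g
  Pearl ash: 185.6 g
  Talc: 133.4 g
  Silica sand: 84.93 g
  Sodium carbonate: 13.93 g
Total batch = 637.7 g; LOI loss = 137.7 g; yield = 78.41%

Each numeric step holds full float precision through the solve. Rounding to 4 significant figures extends to every intermediate as shown. Every reported value undergoes a single rounding. All derived quantities are computed in full precision (LOI, the yield, totals, net glass mass, six oxide percentages) using the weight values on 500.0 g of glass, as quoted within problem or answer.
Oxide mass targets, per 500.0 g glaze:
  Al2O3: 24.75% × 500.0 = 123.8 g
  MgO: 8.441% × 500.0 = 42.20 g
  SiO2: 33.78% × 500.0 = 168.9 g
  Na2O: 1.638% × 500.0 = 8.190 g
  TiO2: 6.035% × 500.0 = 30.18 g
  K2O: 25.36% × 500.0 = 126.8 g
Checking each oxide sum working from each reported weight, for the quoted basis mass (every target is met by its sum net of answer rounding effects):
  Al2O3: 189.4·0.6521 + 84.93·0.003000 = 123.8 g (target 123.8 g)
  MgO: 133.4·0.3164 = 42.21 g (target 42.20 g)
  SiO2: 133.4·0.6327 + 84.93·0.9950 = 168.9 g (target 168.9 g)
  Na2O: 13.93·0.5878 = 8.188 g (target 8.190 g)
  TiO2: 30.48·0.9900 = 30.18 g (target 30.18 g)
  K2O: 185.6·0.6832 = 126.8 g (target 126.8 g)
Consistency of the glass mass: whole batch net of LOI = 500.0 g (oxide target masses add up to 500.0 g; versus the stated basis of 500.0 g — gaps are rounding artifacts).
Adding the batch up: Σ batch = 637.7 g; ignition loss, Σ(batch × LOI) = 137.7 g; the yield ratio, glass ÷ batch: 78.41%.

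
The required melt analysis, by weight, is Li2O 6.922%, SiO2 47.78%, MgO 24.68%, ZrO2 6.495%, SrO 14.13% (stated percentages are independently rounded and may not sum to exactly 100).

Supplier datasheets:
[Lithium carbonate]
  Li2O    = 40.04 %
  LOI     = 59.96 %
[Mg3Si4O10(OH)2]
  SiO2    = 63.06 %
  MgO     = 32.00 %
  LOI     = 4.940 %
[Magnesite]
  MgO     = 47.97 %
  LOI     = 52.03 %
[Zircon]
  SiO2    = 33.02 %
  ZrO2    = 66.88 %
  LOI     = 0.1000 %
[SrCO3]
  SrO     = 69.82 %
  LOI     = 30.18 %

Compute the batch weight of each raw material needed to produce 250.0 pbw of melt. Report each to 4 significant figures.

The intermediate values appear rounded to four significant digits. All arithmetic holds full precision all the way through; every reported number is rounded a single time. The derived quantities (ignition loss, totals, glass mass, yield, five oxide percentages) are carried from the batch weights at 250.0 pbw of glass in full float precision as they appear in question or answer.
Oxide mass targets, per 250.0 pbw melt:
  Li2O: 6.922% × 250.0 = 17.30 pbw
  SiO2: 47.78% × 250.0 = 119.4 pbw
  MgO: 24.68% × 250.0 = 61.70 pbw
  ZrO2: 6.495% × 250.0 = 16.24 pbw
  SrO: 14.13% × 250.0 = 35.33 pbw
A balance pass over the oxides, working from each reported weight, per the basis as stated (sum by sum, the targets are met modulo rounding of the values):
  Li2O: 43.22·0.4004 = 17.31 pbw (target 17.30 pbw)
  SiO2: 176.7·0.6306 + 24.28·0.3302 = 119.4 pbw (target 119.4 pbw)
  MgO: 176.7·0.3200 + 10.74·0.4797 = 61.70 pbw (target 61.70 pbw)
  ZrO2: 24.28·0.6688 = 16.24 pbw (target 16.24 pbw)
  SrO: 50.59·0.6982 = 35.32 pbw (target 35.33 pbw)
Glass-mass bookkeeping: batch Σ − ignition loss = 250.0 pbw (the targets, summed, come to 250.0 pbw; against the stated basis, 250.0 pbw — deltas are rounding alone).
Total batch = Σ batch = 305.5 pbw; ignition loss, Σ(batch × LOI) = 55.52 pbw; yield, glass over the total, = 81.83%.

Batch per 250.0 pbw melt:
  Lithium carbonate: 43.22 pbw
  Mg3Si4O10(OH)2: 176.7 pbw
  Magnesite: 10.74 pbw
  Zircon: 24.28 pbw
  SrCO3: 50.59 pbw
Total batch = 305.5 pbw; LOI loss = 55.52 pbw; yield = 81.83%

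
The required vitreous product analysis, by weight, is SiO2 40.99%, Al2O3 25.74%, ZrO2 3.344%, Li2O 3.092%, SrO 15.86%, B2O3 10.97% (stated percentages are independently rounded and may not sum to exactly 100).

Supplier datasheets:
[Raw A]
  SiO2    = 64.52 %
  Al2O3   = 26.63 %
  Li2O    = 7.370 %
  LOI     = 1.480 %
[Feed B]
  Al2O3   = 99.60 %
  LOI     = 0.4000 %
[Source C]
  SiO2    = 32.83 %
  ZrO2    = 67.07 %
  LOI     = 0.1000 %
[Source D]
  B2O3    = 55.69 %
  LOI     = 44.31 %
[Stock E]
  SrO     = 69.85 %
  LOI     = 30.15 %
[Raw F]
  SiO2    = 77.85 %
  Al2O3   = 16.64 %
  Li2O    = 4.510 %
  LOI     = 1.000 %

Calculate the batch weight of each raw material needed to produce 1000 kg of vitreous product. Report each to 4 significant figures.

Batch per 1000 kg vitreous product:
  Raw A: 223.6 kg
  Feed B: 145.2 kg
  Source C: 49.86 kg
  Source D: 197.0 kg
  Stock E: 227.1 kg
  Raw F: 320.2 kg
Total batch = 1163 kg; LOI loss = 162.9 kg; yield = 85.99%

In-progress results are printed, rounded to four significant figures, in the printout; each numeric step holds exact precision end to end — every reported figure sees exactly one rounding; all derived quantities, including ignition loss, glass mass, yield, six oxide percentages, the totals, are computed using the weight values per 1000 kg of glass at exact precision, as they appear in either problem or answer.
Oxide-by-oxide targets in 1000 kg vitreous product:
  SiO2: 40.99% × 1000 = 409.9 kg
  Al2O3: 25.74% × 1000 = 257.4 kg
  ZrO2: 3.344% × 1000 = 33.44 kg
  Li2O: 3.092% × 1000 = 30.92 kg
  SrO: 15.86% × 1000 = 158.6 kg
  B2O3: 10.97% × 1000 = 109.7 kg
Checking each oxide sum given the weights on record, versus the basis set out (each sum matches its target mass net of answer rounding effects):
  SiO2: 223.6·0.6452 + 49.86·0.3283 + 320.2·0.7785 = 409.9 kg (target 409.9 kg)
  Al2O3: 223.6·0.2663 + 145.2·0.9960 + 320.2·0.1664 = 257.4 kg (target 257.4 kg)
  ZrO2: 49.86·0.6707 = 33.44 kg (target 33.44 kg)
  Li2O: 223.6·0.07370 + 320.2·0.04510 = 30.92 kg (target 30.92 kg)
  SrO: 227.1·0.6985 = 158.6 kg (target 158.6 kg)
  B2O3: 197.0·0.5569 = 109.7 kg (target 109.7 kg)
The glass-mass cross-check: whole batch net of LOI = 1000 kg (targets for the oxides total 1000 kg; with the basis standing at 1000 kg — rounding explains the deltas).
Batch total: Σ batch = 1163 kg; loss to ignition Σ batch·LOI = 162.9 kg; as yield: glass ÷ batch → 85.99%.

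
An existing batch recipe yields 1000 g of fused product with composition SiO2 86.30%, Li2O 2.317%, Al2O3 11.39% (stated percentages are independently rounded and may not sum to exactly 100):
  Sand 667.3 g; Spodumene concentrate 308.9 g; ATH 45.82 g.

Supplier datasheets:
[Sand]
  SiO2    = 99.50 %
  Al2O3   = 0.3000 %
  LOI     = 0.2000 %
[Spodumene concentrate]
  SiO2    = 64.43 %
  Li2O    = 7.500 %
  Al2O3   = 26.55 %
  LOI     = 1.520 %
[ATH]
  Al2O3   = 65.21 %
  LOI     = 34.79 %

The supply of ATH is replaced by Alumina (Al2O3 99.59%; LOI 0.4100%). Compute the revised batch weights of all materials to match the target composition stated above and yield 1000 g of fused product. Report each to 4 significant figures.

Revised batch per 1000 g fused product:
  Sand: 667.3 g
  Spodumene concentrate: 308.9 g
  Alumina: 30.00 g
Total batch = 1006 g; LOI loss = 6.153 g

Mid-chain values are printed rounded to 4 significant digits within the worked lines; each numeric step runs at full float precision at every stage — each reported value includes exactly one rounding — the derived quantities, including yield, LOI, totals, the three compositions, net glass mass, are computed from the weighed amounts per 1000 g of glass at full precision as quoted within the problem or the answer.
The oxide mass targets at 1000 g fused product:
  SiO2: 86.30% × 1000 = 863.0 g
  Li2O: 2.317% × 1000 = 23.17 g
  Al2O3: 11.39% × 1000 = 113.9 g
Oxide-by-oxide audit from the weights as reported, per the basis as stated (every target is met by its sum given rounding of the digits):
  SiO2: 667.3·0.9950 + 308.9·0.6443 = 863.0 g (target 863.0 g)
  Li2O: 308.9·0.07500 = 23.17 g (target 23.17 g)
  Al2O3: 667.3·0.003000 + 308.9·0.2655 + 30.00·0.9959 = 113.9 g (target 113.9 g)
Glass-mass bookkeeping: Σ batch − LOI loss = 1000 g (targets for the oxides total 1000 g; versus the stated basis of 1000 g — gaps are rounding artifacts).
Batch grand total — Σ batch = 1006 g; the LOI term Σ batch·LOI equals 6.153 g; glass ÷ batch gives a yield of 99.39%.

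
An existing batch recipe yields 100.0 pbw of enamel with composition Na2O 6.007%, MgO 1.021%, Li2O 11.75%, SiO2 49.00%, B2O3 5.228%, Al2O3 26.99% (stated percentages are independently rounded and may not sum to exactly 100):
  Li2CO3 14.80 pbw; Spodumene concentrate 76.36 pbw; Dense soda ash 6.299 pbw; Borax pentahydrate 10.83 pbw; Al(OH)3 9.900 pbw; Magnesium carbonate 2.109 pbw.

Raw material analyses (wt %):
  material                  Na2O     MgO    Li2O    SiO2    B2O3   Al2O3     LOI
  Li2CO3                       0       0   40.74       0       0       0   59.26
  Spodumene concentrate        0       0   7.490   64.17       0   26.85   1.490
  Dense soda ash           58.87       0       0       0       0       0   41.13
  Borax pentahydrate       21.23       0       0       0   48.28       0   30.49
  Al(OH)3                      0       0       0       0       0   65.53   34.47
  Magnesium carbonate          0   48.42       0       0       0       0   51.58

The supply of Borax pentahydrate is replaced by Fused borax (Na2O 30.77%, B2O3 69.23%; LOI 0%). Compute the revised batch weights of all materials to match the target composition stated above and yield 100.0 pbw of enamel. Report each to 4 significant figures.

Every computation carries full float precision from first step to last; values along the way are displayed (rounded to four significant digits) as written — every reported value is rounded exactly once; derived quantities, which include LOI, six oxide percentages, the totals, net glass mass, yield, are carried in full precision, as they appear in either problem or answer, from the batch weights on 100.0 pbw of glass.
Target oxide masses per 100.0 pbw enamel:
  Na2O: 6.007% × 100.0 = 6.007 pbw
  MgO: 1.021% × 100.0 = 1.021 pbw
  Li2O: 11.75% × 100.0 = 11.75 pbw
  SiO2: 49.00% × 100.0 = 49.00 pbw
  B2O3: 5.228% × 100.0 = 5.228 pbw
  Al2O3: 26.99% × 100.0 = 26.99 pbw
Mass-balance tally per oxide working from each reported weight, against the basis in use (delivered sums recover each target exact up to rounding of places):
  Na2O: 6.257·0.5887 + 7.552·0.3077 = 6.007 pbw (target 6.007 pbw)
  MgO: 2.109·0.4842 = 1.021 pbw (target 1.021 pbw)
  Li2O: 14.80·0.4074 + 76.36·0.07490 = 11.75 pbw (target 11.75 pbw)
  SiO2: 76.36·0.6417 = 49.00 pbw (target 49.00 pbw)
  B2O3: 7.552·0.6923 = 5.228 pbw (target 5.228 pbw)
  Al2O3: 76.36·0.2685 + 9.900·0.6553 = 26.99 pbw (target 26.99 pbw)
Auditing the glass mass value: total batch − LOI = 100.0 pbw (targets for the oxides total 100.0 pbw; versus the stated basis of 100.0 pbw — any gap is answer rounding).
Batch total: Σ batch = 117.0 pbw; loss to ignition Σ batch·LOI = 16.98 pbw; glass ÷ batch gives a yield of 85.48%.

Revised batch per 100.0 pbw enamel:
  Li2CO3: 14.80 pbw
  Spodumene concentrate: 76.36 pbw
  Dense soda ash: 6.257 pbw
  Fused borax: 7.552 pbw
  Al(OH)3: 9.900 pbw
  Magnesium carbonate: 2.109 pbw
Total batch = 117.0 pbw; LOI loss = 16.98 pbw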